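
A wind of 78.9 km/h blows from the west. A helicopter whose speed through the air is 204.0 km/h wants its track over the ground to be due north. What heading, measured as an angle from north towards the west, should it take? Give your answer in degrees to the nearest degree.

The wind pushes perpendicular to the desired track; the heading must have a component into the wind equal to 78.9 km/h: 204.0 sin θ = 78.9.
sin θ = 0.3868, so θ = 22.753°.

23°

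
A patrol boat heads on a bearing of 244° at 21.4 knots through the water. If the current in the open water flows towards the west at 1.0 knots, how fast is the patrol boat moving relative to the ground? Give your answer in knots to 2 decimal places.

Taking east as x and north as y: velocity relative to the water = (-19.234, -9.381) knots; the water relative to ground = (-1.000, 0.000) knots.
Velocity relative to ground = (-19.234, -9.381) + (-1.000, 0.000) = (-20.234, -9.381) knots.
Speed = |(-20.234, -9.381)| = 22.303 knots.

22.30 knots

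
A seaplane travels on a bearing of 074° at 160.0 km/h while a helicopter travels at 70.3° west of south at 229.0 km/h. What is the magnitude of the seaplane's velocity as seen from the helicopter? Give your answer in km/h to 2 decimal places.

Taking east as x and north as y: seaplane velocity = (153.802, 44.102) km/h; helicopter velocity = (-215.597, -77.195) km/h.
Velocity of seaplane relative to helicopter = (153.802, 44.102) − (-215.597, -77.195) = (369.399, 121.297) km/h.
Magnitude = |(369.399, 121.297)| = 388.804 km/h.

388.80 km/h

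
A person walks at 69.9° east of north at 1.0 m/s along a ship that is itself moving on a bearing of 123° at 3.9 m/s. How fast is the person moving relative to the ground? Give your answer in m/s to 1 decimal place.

Taking east as x and north as y: ship velocity = (3.271, -2.124) m/s; person velocity relative to ship = (0.939, 0.344) m/s.
Velocity relative to ground = (3.271, -2.124) + (0.939, 0.344) = (4.210, -1.780) m/s.
Speed = |(4.210, -1.780)| = 4.571 m/s.

4.6 m/s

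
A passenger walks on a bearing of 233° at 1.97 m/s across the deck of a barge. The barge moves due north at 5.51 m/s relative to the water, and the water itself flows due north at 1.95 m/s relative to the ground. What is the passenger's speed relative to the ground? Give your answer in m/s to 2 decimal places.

In east/north components (m/s): passenger relative to barge = (-1.573, -1.186); barge relative to water = (0.000, 5.510); water relative to ground = (0.000, 1.950).
Sum = (-1.573, 6.274) m/s.
Speed = |(-1.573, 6.274)| = 6.469 m/s.

6.47 m/s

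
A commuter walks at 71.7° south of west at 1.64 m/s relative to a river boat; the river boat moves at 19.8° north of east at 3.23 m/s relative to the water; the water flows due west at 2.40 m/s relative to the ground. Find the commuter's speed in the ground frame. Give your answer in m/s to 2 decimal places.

0.48 m/s

In east/north components (m/s): commuter relative to river boat = (-0.515, -1.557); river boat relative to water = (3.039, 1.094); water relative to ground = (-2.400, 0.000).
Sum = (0.124, -0.463) m/s.
Speed = |(0.124, -0.463)| = 0.479 m/s.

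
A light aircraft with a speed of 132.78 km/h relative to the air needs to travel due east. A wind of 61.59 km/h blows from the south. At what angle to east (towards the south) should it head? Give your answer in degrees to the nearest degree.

The wind pushes perpendicular to the desired track; the heading must have a component into the wind equal to 61.59 km/h: 132.78 sin θ = 61.59.
sin θ = 0.4638, so θ = 27.636°.

28°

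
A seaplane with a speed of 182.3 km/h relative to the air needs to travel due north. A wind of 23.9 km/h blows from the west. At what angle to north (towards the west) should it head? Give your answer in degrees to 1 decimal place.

The wind pushes perpendicular to the desired track; the heading must have a component into the wind equal to 23.9 km/h: 182.3 sin θ = 23.9.
sin θ = 0.1311, so θ = 7.533°.

7.5°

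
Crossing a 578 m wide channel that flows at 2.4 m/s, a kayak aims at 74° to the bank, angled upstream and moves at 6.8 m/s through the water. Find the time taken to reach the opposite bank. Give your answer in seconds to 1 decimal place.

88.4 s

The component of the kayak's velocity perpendicular to the bank is 6.8 × sin 74° = 6.537 m/s.
The flow acts along the bank and has no component across it.
Time = 578 / 6.537 = 88.425 s.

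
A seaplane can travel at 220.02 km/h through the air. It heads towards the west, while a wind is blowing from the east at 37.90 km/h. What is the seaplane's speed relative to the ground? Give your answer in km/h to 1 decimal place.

257.9 km/h

Taking east as x and north as y: velocity relative to the air = (-220.020, 0.000) km/h; the air relative to ground = (-37.900, 0.000) km/h.
Velocity relative to ground = (-220.020, 0.000) + (-37.900, 0.000) = (-257.920, 0.000) km/h.
Speed = |(-257.920, 0.000)| = 257.920 km/h.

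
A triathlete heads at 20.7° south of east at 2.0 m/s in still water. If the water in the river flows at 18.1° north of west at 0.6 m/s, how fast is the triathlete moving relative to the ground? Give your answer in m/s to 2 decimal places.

1.40 m/s

Taking east as x and north as y: velocity relative to the water = (1.871, -0.707) m/s; the water relative to ground = (-0.570, 0.186) m/s.
Velocity relative to ground = (1.871, -0.707) + (-0.570, 0.186) = (1.301, -0.521) m/s.
Speed = |(1.301, -0.521)| = 1.401 m/s.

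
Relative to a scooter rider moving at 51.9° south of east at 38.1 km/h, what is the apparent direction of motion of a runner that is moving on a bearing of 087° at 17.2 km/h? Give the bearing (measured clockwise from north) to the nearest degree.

348°

Taking east as x and north as y: runner velocity = (17.176, 0.900) km/h; scooter rider velocity = (23.509, -29.982) km/h.
Velocity of runner relative to scooter rider = (17.176, 0.900) − (23.509, -29.982) = (-6.333, 30.882) km/h.
Bearing = atan2(-6.33, 30.88) = 348.41° clockwise from north.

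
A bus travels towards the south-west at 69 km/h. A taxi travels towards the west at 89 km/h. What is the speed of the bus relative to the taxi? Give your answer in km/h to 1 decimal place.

63.2 km/h

Taking east as x and north as y: bus velocity = (-48.790, -48.790) km/h; taxi velocity = (-89.000, 0.000) km/h.
Velocity of bus relative to taxi = (-48.790, -48.790) − (-89.000, 0.000) = (40.210, -48.790) km/h.
Magnitude = |(40.210, -48.790)| = 63.224 km/h.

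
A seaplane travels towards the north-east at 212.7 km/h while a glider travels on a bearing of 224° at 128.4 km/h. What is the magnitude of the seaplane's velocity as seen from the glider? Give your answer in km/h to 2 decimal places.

Taking east as x and north as y: seaplane velocity = (150.402, 150.402) km/h; glider velocity = (-89.194, -92.363) km/h.
Velocity of seaplane relative to glider = (150.402, 150.402) − (-89.194, -92.363) = (239.596, 242.765) km/h.
Magnitude = |(239.596, 242.765)| = 341.088 km/h.

341.09 km/h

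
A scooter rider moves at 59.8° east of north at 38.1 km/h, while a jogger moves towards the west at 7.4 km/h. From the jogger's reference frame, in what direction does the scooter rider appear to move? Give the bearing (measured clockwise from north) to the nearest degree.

065°

Taking east as x and north as y: scooter rider velocity = (32.929, 19.165) km/h; jogger velocity = (-7.400, 0.000) km/h.
Velocity of scooter rider relative to jogger = (32.929, 19.165) − (-7.400, 0.000) = (40.329, 19.165) km/h.
Bearing = atan2(40.33, 19.17) = 64.58° clockwise from north.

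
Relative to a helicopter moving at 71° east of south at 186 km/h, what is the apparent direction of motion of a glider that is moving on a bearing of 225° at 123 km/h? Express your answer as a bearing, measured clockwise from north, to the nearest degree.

Taking east as x and north as y: glider velocity = (-86.974, -86.974) km/h; helicopter velocity = (175.866, -60.556) km/h.
Velocity of glider relative to helicopter = (-86.974, -86.974) − (175.866, -60.556) = (-262.841, -26.418) km/h.
Bearing = atan2(-262.84, -26.42) = 264.26° clockwise from north.

264°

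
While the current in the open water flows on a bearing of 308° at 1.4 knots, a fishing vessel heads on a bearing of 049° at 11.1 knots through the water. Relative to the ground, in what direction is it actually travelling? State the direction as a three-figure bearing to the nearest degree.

Taking east as x and north as y: velocity relative to the water = (8.377, 7.282) knots; the water relative to ground = (-1.103, 0.862) knots.
Velocity relative to ground = (8.377, 7.282) + (-1.103, 0.862) = (7.274, 8.144) knots.
Bearing = atan2(7.27, 8.14) = 41.77° clockwise from north.

042°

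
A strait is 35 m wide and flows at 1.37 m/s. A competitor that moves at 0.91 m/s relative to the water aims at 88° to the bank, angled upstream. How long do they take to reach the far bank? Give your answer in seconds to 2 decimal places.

38.48 s

The component of the competitor's velocity perpendicular to the bank is 0.91 × sin 88° = 0.909 m/s.
The current is parallel to the bank, so it does not affect the crossing time.
Time = 35 / 0.909 = 38.485 s.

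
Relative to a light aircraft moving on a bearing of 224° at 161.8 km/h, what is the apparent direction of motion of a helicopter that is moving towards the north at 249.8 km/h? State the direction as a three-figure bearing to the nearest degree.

017°

Taking east as x and north as y: helicopter velocity = (0.000, 249.800) km/h; light aircraft velocity = (-112.396, -116.389) km/h.
Velocity of helicopter relative to light aircraft = (0.000, 249.800) − (-112.396, -116.389) = (112.396, 366.189) km/h.
Bearing = atan2(112.40, 366.19) = 17.06° clockwise from north.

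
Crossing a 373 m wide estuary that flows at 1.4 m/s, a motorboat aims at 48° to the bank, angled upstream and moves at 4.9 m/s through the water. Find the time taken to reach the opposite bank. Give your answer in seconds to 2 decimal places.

The component of the motorboat's velocity perpendicular to the bank is 4.9 × sin 48° = 3.641 m/s.
Only the cross-stream component determines the crossing time; the current contributes nothing perpendicular to the bank.
Time = 373 / 3.641 = 102.433 s.

102.43 s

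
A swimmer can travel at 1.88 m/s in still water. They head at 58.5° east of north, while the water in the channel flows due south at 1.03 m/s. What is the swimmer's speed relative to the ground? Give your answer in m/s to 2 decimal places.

1.60 m/s

Taking east as x and north as y: velocity relative to the water = (1.603, 0.982) m/s; the water relative to ground = (0.000, -1.030) m/s.
Velocity relative to ground = (1.603, 0.982) + (0.000, -1.030) = (1.603, -0.048) m/s.
Speed = |(1.603, -0.048)| = 1.604 m/s.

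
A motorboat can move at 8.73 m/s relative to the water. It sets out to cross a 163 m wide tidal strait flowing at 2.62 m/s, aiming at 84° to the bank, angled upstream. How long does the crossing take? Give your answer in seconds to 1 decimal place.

The component of the motorboat's velocity perpendicular to the bank is 8.73 × sin 84° = 8.682 m/s.
The current is parallel to the bank, so it does not affect the crossing time.
Time = 163 / 8.682 = 18.774 s.

18.8 s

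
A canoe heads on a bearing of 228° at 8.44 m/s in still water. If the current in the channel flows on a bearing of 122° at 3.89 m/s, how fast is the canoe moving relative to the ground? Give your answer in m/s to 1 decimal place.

8.3 m/s

Taking east as x and north as y: velocity relative to the water = (-6.272, -5.647) m/s; the water relative to ground = (3.299, -2.061) m/s.
Velocity relative to ground = (-6.272, -5.647) + (3.299, -2.061) = (-2.973, -7.709) m/s.
Speed = |(-2.973, -7.709)| = 8.262 m/s.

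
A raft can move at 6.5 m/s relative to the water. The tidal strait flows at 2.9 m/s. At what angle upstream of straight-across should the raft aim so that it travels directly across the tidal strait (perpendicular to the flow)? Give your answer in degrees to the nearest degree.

To cancel the current, the upstream component of the raft's velocity must equal the flow: 6.5 sin θ = 2.9.
sin θ = 2.9 / 6.5 = 0.4462.
θ = arcsin(0.4462) = 26.497°.

26°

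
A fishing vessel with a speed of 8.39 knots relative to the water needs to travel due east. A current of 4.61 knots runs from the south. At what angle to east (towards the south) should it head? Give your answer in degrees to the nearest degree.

33°

The current pushes perpendicular to the desired track; the heading must have a component into the current equal to 4.61 knots: 8.39 sin θ = 4.61.
sin θ = 0.5495, so θ = 33.330°.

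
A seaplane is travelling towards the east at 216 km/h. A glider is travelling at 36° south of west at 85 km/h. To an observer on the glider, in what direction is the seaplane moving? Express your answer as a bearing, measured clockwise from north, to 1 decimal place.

080.0°

Taking east as x and north as y: seaplane velocity = (216.000, 0.000) km/h; glider velocity = (-68.766, -49.962) km/h.
Velocity of seaplane relative to glider = (216.000, 0.000) − (-68.766, -49.962) = (284.766, 49.962) km/h.
Bearing = atan2(284.77, 49.96) = 80.05° clockwise from north.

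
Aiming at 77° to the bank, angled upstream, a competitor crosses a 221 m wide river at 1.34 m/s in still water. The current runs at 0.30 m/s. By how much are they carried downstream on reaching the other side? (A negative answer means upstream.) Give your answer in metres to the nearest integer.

Perpendicular speed = 1.306 m/s; crossing time = 221 / 1.306 = 169.264 s.
Net downstream speed = -0.001 m/s.
Drift = -0.001 × 169.264 = -0.243 m (upstream).

-0 m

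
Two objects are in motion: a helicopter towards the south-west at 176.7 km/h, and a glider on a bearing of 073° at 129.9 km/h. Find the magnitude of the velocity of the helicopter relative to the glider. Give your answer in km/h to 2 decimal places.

297.71 km/h

Taking east as x and north as y: helicopter velocity = (-124.946, -124.946) km/h; glider velocity = (124.224, 37.979) km/h.
Velocity of helicopter relative to glider = (-124.946, -124.946) − (124.224, 37.979) = (-249.170, -162.925) km/h.
Magnitude = |(-249.170, -162.925)| = 297.708 km/h.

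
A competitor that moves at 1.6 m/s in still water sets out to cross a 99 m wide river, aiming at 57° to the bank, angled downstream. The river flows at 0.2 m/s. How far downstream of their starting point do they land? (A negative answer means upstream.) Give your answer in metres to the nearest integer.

79 m

Perpendicular speed = 1.342 m/s; crossing time = 99 / 1.342 = 73.777 s.
Net downstream speed = 1.071 m/s.
Drift = 1.071 × 73.777 = 79.047 m (downstream).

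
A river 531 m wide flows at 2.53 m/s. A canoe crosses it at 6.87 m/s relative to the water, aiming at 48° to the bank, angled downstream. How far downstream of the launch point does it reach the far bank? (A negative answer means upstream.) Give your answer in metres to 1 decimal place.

741.3 m

Perpendicular speed = 5.105 m/s; crossing time = 531 / 5.105 = 104.007 s.
Net downstream speed = 7.127 m/s.
Drift = 7.127 × 104.007 = 741.253 m (downstream).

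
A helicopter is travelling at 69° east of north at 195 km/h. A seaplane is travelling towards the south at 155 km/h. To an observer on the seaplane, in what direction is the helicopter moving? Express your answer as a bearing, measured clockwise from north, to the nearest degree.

039°

Taking east as x and north as y: helicopter velocity = (182.048, 69.882) km/h; seaplane velocity = (0.000, -155.000) km/h.
Velocity of helicopter relative to seaplane = (182.048, 69.882) − (0.000, -155.000) = (182.048, 224.882) km/h.
Bearing = atan2(182.05, 224.88) = 38.99° clockwise from north.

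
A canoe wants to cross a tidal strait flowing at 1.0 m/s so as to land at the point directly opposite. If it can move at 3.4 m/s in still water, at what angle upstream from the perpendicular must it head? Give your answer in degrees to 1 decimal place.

To cancel the current, the upstream component of the canoe's velocity must equal the flow: 3.4 sin θ = 1.0.
sin θ = 1.0 / 3.4 = 0.2941.
θ = arcsin(0.2941) = 17.105°.

17.1°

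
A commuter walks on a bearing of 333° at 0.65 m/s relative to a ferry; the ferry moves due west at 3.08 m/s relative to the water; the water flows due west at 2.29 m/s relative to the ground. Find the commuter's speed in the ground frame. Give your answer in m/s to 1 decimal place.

In east/north components (m/s): commuter relative to ferry = (-0.295, 0.579); ferry relative to water = (-3.080, 0.000); water relative to ground = (-2.290, 0.000).
Sum = (-5.665, 0.579) m/s.
Speed = |(-5.665, 0.579)| = 5.695 m/s.

5.7 m/s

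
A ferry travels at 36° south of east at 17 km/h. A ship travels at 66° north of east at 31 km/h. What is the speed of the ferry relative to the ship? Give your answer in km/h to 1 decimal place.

Taking east as x and north as y: ferry velocity = (13.753, -9.992) km/h; ship velocity = (12.609, 28.320) km/h.
Velocity of ferry relative to ship = (13.753, -9.992) − (12.609, 28.320) = (1.144, -38.312) km/h.
Magnitude = |(1.144, -38.312)| = 38.329 km/h.

38.3 km/h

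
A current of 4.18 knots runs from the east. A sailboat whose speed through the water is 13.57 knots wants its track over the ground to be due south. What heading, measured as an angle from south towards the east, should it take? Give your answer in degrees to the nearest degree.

18°

The current pushes perpendicular to the desired track; the heading must have a component into the current equal to 4.18 knots: 13.57 sin θ = 4.18.
sin θ = 0.3080, so θ = 17.941°.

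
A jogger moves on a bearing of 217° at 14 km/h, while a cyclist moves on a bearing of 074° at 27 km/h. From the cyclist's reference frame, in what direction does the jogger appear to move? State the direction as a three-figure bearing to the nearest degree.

Taking east as x and north as y: jogger velocity = (-8.425, -11.181) km/h; cyclist velocity = (25.954, 7.442) km/h.
Velocity of jogger relative to cyclist = (-8.425, -11.181) − (25.954, 7.442) = (-34.379, -18.623) km/h.
Bearing = atan2(-34.38, -18.62) = 241.56° clockwise from north.

242°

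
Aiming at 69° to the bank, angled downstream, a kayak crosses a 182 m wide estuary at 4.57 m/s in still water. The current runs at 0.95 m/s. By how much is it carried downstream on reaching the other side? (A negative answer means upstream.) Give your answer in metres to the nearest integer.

Perpendicular speed = 4.266 m/s; crossing time = 182 / 4.266 = 42.658 s.
Net downstream speed = 2.588 m/s.
Drift = 2.588 × 42.658 = 110.389 m (downstream).

110 m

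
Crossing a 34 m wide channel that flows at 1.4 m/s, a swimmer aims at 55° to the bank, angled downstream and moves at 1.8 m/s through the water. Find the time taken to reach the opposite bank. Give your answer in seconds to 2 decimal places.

23.06 s

The component of the swimmer's velocity perpendicular to the bank is 1.8 × sin 55° = 1.474 m/s.
Only the cross-stream component determines the crossing time; the current contributes nothing perpendicular to the bank.
Time = 34 / 1.474 = 23.059 s.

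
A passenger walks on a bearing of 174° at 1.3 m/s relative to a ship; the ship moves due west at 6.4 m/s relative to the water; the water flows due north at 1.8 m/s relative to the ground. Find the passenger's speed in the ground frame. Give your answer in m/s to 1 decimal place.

6.3 m/s

In east/north components (m/s): passenger relative to ship = (0.136, -1.293); ship relative to water = (-6.400, 0.000); water relative to ground = (0.000, 1.800).
Sum = (-6.264, 0.507) m/s.
Speed = |(-6.264, 0.507)| = 6.285 m/s.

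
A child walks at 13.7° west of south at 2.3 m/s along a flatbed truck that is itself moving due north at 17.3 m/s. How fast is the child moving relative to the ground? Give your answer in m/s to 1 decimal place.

15.1 m/s

Taking east as x and north as y: flatbed truck velocity = (0.000, 17.300) m/s; child velocity relative to flatbed truck = (-0.545, -2.235) m/s.
Velocity relative to ground = (0.000, 17.300) + (-0.545, -2.235) = (-0.545, 15.065) m/s.
Speed = |(-0.545, 15.065)| = 15.075 m/s.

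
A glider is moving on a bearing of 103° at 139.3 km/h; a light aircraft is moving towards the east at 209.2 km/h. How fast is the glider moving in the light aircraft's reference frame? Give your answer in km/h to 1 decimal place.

Taking east as x and north as y: glider velocity = (135.730, -31.336) km/h; light aircraft velocity = (209.200, 0.000) km/h.
Velocity of glider relative to light aircraft = (135.730, -31.336) − (209.200, 0.000) = (-73.470, -31.336) km/h.
Magnitude = |(-73.470, -31.336)| = 79.874 km/h.

79.9 km/h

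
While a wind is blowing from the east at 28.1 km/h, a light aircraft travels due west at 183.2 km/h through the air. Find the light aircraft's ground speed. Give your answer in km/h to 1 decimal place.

211.3 km/h

Taking east as x and north as y: velocity relative to the air = (-183.200, 0.000) km/h; the air relative to ground = (-28.100, 0.000) km/h.
Velocity relative to ground = (-183.200, 0.000) + (-28.100, 0.000) = (-211.300, 0.000) km/h.
Speed = |(-211.300, 0.000)| = 211.300 km/h.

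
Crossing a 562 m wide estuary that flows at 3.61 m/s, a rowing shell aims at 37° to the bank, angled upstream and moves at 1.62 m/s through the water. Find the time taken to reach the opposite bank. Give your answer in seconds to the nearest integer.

576 s

The component of the rowing shell's velocity perpendicular to the bank is 1.62 × sin 37° = 0.975 m/s.
The flow acts along the bank and has no component across it.
Time = 562 / 0.975 = 576.446 s.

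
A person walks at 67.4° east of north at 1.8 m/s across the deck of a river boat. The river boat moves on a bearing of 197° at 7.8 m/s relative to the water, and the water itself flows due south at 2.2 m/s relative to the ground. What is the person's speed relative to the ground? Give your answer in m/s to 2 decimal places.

8.99 m/s

In east/north components (m/s): person relative to river boat = (1.662, 0.692); river boat relative to water = (-2.280, -7.459); water relative to ground = (0.000, -2.200).
Sum = (-0.619, -8.967) m/s.
Speed = |(-0.619, -8.967)| = 8.989 m/s.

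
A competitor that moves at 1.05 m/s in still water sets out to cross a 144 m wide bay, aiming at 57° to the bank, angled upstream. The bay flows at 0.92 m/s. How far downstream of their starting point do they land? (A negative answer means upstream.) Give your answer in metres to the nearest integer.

Perpendicular speed = 0.881 m/s; crossing time = 144 / 0.881 = 163.524 s.
Net downstream speed = 0.348 m/s.
Drift = 0.348 × 163.524 = 56.927 m (downstream).

57 m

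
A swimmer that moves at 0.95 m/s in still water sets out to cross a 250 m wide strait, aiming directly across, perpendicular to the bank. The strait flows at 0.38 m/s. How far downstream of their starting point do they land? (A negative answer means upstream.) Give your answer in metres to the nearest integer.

100 m

Perpendicular speed = 0.950 m/s; crossing time = 250 / 0.950 = 263.158 s.
Net downstream speed = 0.380 m/s.
Drift = 0.380 × 263.158 = 100.000 m (downstream).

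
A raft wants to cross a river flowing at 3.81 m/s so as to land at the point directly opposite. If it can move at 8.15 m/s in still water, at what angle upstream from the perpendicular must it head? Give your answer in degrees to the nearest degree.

To cancel the current, the upstream component of the raft's velocity must equal the flow: 8.15 sin θ = 3.81.
sin θ = 3.81 / 8.15 = 0.4675.
θ = arcsin(0.4675) = 27.871°.

28°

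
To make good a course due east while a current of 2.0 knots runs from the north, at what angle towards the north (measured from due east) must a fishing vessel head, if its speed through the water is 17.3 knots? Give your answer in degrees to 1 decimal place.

The current pushes perpendicular to the desired track; the heading must have a component into the current equal to 2.0 knots: 17.3 sin θ = 2.0.
sin θ = 0.1156, so θ = 6.639°.

6.6°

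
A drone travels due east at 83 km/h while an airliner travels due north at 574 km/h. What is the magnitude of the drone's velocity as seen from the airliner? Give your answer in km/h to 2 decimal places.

579.97 km/h

Taking east as x and north as y: drone velocity = (83.000, 0.000) km/h; airliner velocity = (0.000, 574.000) km/h.
Velocity of drone relative to airliner = (83.000, 0.000) − (0.000, 574.000) = (83.000, -574.000) km/h.
Magnitude = |(83.000, -574.000)| = 579.970 km/h.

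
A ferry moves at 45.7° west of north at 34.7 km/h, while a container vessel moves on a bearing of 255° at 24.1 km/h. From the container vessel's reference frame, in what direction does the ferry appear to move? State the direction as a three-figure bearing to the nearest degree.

Taking east as x and north as y: ferry velocity = (-24.835, 24.235) km/h; container vessel velocity = (-23.279, -6.238) km/h.
Velocity of ferry relative to container vessel = (-24.835, 24.235) − (-23.279, -6.238) = (-1.556, 30.473) km/h.
Bearing = atan2(-1.56, 30.47) = 357.08° clockwise from north.

357°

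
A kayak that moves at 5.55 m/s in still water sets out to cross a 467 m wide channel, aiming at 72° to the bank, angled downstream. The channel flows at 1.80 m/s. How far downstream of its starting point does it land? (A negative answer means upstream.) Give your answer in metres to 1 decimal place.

311.0 m

Perpendicular speed = 5.278 m/s; crossing time = 467 / 5.278 = 88.474 s.
Net downstream speed = 3.515 m/s.
Drift = 3.515 × 88.474 = 310.991 m (downstream).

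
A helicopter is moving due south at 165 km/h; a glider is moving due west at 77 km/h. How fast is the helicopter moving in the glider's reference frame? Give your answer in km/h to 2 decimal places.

182.08 km/h

Taking east as x and north as y: helicopter velocity = (0.000, -165.000) km/h; glider velocity = (-77.000, 0.000) km/h.
Velocity of helicopter relative to glider = (0.000, -165.000) − (-77.000, 0.000) = (77.000, -165.000) km/h.
Magnitude = |(77.000, -165.000)| = 182.082 km/h.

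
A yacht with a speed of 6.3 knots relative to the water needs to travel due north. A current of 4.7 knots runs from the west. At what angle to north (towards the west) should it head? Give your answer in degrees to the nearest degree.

48°

The current pushes perpendicular to the desired track; the heading must have a component into the current equal to 4.7 knots: 6.3 sin θ = 4.7.
sin θ = 0.7460, so θ = 48.248°.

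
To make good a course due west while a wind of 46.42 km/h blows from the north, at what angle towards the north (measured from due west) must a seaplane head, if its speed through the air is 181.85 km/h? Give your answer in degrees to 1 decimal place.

14.8°

The wind pushes perpendicular to the desired track; the heading must have a component into the wind equal to 46.42 km/h: 181.85 sin θ = 46.42.
sin θ = 0.2553, so θ = 14.789°.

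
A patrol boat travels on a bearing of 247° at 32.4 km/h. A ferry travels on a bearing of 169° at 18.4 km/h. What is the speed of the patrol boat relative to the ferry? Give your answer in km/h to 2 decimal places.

Taking east as x and north as y: patrol boat velocity = (-29.824, -12.660) km/h; ferry velocity = (3.511, -18.062) km/h.
Velocity of patrol boat relative to ferry = (-29.824, -12.660) − (3.511, -18.062) = (-33.335, 5.402) km/h.
Magnitude = |(-33.335, 5.402)| = 33.770 km/h.

33.77 km/h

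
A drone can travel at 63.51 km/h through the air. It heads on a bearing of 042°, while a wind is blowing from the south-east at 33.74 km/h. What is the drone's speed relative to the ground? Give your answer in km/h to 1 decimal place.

Taking east as x and north as y: velocity relative to the air = (42.496, 47.197) km/h; the air relative to ground = (-23.858, 23.858) km/h.
Velocity relative to ground = (42.496, 47.197) + (-23.858, 23.858) = (18.639, 71.055) km/h.
Speed = |(18.639, 71.055)| = 73.459 km/h.

73.5 km/h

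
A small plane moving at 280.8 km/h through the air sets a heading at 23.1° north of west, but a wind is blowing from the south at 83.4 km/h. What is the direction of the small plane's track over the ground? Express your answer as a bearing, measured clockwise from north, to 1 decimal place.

Taking east as x and north as y: velocity relative to the air = (-258.286, 110.168) km/h; the air relative to ground = (0.000, 83.400) km/h.
Velocity relative to ground = (-258.286, 110.168) + (0.000, 83.400) = (-258.286, 193.568) km/h.
Bearing = atan2(-258.29, 193.57) = 306.85° clockwise from north.

306.8°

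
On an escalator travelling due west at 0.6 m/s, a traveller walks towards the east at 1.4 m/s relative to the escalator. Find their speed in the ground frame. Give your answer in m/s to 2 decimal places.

0.80 m/s

Taking east as x and north as y: escalator velocity = (-0.600, 0.000) m/s; traveller velocity relative to escalator = (1.400, 0.000) m/s.
Velocity relative to ground = (-0.600, 0.000) + (1.400, 0.000) = (0.800, 0.000) m/s.
Speed = |(0.800, 0.000)| = 0.800 m/s.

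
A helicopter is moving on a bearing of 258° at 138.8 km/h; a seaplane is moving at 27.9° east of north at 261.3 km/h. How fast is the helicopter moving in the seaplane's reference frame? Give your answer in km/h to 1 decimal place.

Taking east as x and north as y: helicopter velocity = (-135.767, -28.858) km/h; seaplane velocity = (122.270, 230.928) km/h.
Velocity of helicopter relative to seaplane = (-135.767, -28.858) − (122.270, 230.928) = (-258.037, -259.786) km/h.
Magnitude = |(-258.037, -259.786)| = 366.158 km/h.

366.2 km/h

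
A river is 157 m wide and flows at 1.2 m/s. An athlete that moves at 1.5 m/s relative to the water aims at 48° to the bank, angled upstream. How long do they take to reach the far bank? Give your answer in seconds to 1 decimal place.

140.8 s

The component of the athlete's velocity perpendicular to the bank is 1.5 × sin 48° = 1.115 m/s.
The flow acts along the bank and has no component across it.
Time = 157 / 1.115 = 140.843 s.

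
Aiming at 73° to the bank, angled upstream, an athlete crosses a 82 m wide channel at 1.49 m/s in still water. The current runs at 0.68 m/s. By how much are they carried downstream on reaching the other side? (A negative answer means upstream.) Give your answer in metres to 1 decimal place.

Perpendicular speed = 1.425 m/s; crossing time = 82 / 1.425 = 57.548 s.
Net downstream speed = 0.244 m/s.
Drift = 0.244 × 57.548 = 14.063 m (downstream).

14.1 m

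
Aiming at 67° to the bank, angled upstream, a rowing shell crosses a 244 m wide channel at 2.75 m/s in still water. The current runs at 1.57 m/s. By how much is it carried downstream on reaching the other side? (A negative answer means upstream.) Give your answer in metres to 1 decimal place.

47.8 m

Perpendicular speed = 2.531 m/s; crossing time = 244 / 2.531 = 96.390 s.
Net downstream speed = 0.495 m/s.
Drift = 0.495 × 96.390 = 47.760 m (downstream).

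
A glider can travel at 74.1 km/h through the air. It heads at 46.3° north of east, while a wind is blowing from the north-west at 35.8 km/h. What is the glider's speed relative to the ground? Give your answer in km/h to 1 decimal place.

81.6 km/h

Taking east as x and north as y: velocity relative to the air = (51.194, 53.572) km/h; the air relative to ground = (25.314, -25.314) km/h.
Velocity relative to ground = (51.194, 53.572) + (25.314, -25.314) = (76.509, 28.257) km/h.
Speed = |(76.509, 28.257)| = 81.560 km/h.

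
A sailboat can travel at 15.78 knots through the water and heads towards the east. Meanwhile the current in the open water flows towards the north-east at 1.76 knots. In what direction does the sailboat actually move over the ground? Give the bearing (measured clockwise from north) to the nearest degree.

Taking east as x and north as y: velocity relative to the water = (15.780, 0.000) knots; the water relative to ground = (1.245, 1.245) knots.
Velocity relative to ground = (15.780, 0.000) + (1.245, 1.245) = (17.025, 1.245) knots.
Bearing = atan2(17.02, 1.24) = 85.82° clockwise from north.

086°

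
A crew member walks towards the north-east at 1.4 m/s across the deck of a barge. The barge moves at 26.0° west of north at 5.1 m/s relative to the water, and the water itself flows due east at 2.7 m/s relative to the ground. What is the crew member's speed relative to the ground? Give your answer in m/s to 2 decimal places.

5.76 m/s

In east/north components (m/s): crew member relative to barge = (0.990, 0.990); barge relative to water = (-2.236, 4.584); water relative to ground = (2.700, 0.000).
Sum = (1.454, 5.574) m/s.
Speed = |(1.454, 5.574)| = 5.760 m/s.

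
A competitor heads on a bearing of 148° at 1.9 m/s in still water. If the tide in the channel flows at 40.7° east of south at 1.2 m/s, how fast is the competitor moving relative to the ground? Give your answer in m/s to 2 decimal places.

3.09 m/s

Taking east as x and north as y: velocity relative to the water = (1.007, -1.611) m/s; the water relative to ground = (0.783, -0.910) m/s.
Velocity relative to ground = (1.007, -1.611) + (0.783, -0.910) = (1.789, -2.521) m/s.
Speed = |(1.789, -2.521)| = 3.092 m/s.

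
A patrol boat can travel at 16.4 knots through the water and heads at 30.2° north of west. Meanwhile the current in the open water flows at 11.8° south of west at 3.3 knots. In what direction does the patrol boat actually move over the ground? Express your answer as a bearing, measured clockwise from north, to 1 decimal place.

Taking east as x and north as y: velocity relative to the water = (-14.174, 8.250) knots; the water relative to ground = (-3.230, -0.675) knots.
Velocity relative to ground = (-14.174, 8.250) + (-3.230, -0.675) = (-17.404, 7.575) knots.
Bearing = atan2(-17.40, 7.57) = 293.52° clockwise from north.

293.5°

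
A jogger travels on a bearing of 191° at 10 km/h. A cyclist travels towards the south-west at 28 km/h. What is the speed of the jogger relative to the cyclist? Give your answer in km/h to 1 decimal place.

20.5 km/h

Taking east as x and north as y: jogger velocity = (-1.908, -9.816) km/h; cyclist velocity = (-19.799, -19.799) km/h.
Velocity of jogger relative to cyclist = (-1.908, -9.816) − (-19.799, -19.799) = (17.891, 9.983) km/h.
Magnitude = |(17.891, 9.983)| = 20.488 km/h.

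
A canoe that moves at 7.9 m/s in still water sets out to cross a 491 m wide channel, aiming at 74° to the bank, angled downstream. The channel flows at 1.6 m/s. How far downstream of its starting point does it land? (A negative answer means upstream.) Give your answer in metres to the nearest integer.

Perpendicular speed = 7.594 m/s; crossing time = 491 / 7.594 = 64.657 s.
Net downstream speed = 3.778 m/s.
Drift = 3.778 × 64.657 = 244.243 m (downstream).

244 m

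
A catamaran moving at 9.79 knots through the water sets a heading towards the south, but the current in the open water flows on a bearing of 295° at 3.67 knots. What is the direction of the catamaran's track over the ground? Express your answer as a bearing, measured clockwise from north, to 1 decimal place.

Taking east as x and north as y: velocity relative to the water = (0.000, -9.790) knots; the water relative to ground = (-3.326, 1.551) knots.
Velocity relative to ground = (0.000, -9.790) + (-3.326, 1.551) = (-3.326, -8.239) knots.
Bearing = atan2(-3.33, -8.24) = 201.98° clockwise from north.

202.0°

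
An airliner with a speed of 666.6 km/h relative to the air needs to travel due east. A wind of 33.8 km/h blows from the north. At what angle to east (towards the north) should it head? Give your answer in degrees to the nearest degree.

3°

The wind pushes perpendicular to the desired track; the heading must have a component into the wind equal to 33.8 km/h: 666.6 sin θ = 33.8.
sin θ = 0.0507, so θ = 2.906°.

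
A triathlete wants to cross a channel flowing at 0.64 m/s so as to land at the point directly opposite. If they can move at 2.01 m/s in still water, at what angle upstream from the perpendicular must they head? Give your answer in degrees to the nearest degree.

To cancel the current, the upstream component of the triathlete's velocity must equal the flow: 2.01 sin θ = 0.64.
sin θ = 0.64 / 2.01 = 0.3184.
θ = arcsin(0.3184) = 18.567°.

19°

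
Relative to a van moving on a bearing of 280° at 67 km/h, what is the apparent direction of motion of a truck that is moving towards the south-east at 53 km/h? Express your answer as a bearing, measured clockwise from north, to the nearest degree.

Taking east as x and north as y: truck velocity = (37.477, -37.477) km/h; van velocity = (-65.982, 11.634) km/h.
Velocity of truck relative to van = (37.477, -37.477) − (-65.982, 11.634) = (103.459, -49.111) km/h.
Bearing = atan2(103.46, -49.11) = 115.39° clockwise from north.

115°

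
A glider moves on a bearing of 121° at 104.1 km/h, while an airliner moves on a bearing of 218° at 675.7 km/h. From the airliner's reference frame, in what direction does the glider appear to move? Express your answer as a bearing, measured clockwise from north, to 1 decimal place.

046.5°

Taking east as x and north as y: glider velocity = (89.231, -53.615) km/h; airliner velocity = (-416.002, -532.459) km/h.
Velocity of glider relative to airliner = (89.231, -53.615) − (-416.002, -532.459) = (505.234, 478.843) km/h.
Bearing = atan2(505.23, 478.84) = 46.54° clockwise from north.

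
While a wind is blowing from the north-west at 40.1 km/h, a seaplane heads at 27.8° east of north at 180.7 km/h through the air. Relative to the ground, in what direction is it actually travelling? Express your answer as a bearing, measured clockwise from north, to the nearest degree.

041°

Taking east as x and north as y: velocity relative to the air = (84.276, 159.844) km/h; the air relative to ground = (28.355, -28.355) km/h.
Velocity relative to ground = (84.276, 159.844) + (28.355, -28.355) = (112.631, 131.489) km/h.
Bearing = atan2(112.63, 131.49) = 40.58° clockwise from north.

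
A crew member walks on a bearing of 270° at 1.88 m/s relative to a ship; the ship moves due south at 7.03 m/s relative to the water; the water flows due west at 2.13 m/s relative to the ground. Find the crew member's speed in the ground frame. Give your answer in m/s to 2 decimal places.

8.09 m/s

In east/north components (m/s): crew member relative to ship = (-1.880, 0.000); ship relative to water = (0.000, -7.030); water relative to ground = (-2.130, 0.000).
Sum = (-4.010, -7.030) m/s.
Speed = |(-4.010, -7.030)| = 8.093 m/s.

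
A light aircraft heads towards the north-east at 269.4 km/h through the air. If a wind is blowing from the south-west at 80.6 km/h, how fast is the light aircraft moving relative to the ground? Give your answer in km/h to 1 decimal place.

350.0 km/h

Taking east as x and north as y: velocity relative to the air = (190.495, 190.495) km/h; the air relative to ground = (56.993, 56.993) km/h.
Velocity relative to ground = (190.495, 190.495) + (56.993, 56.993) = (247.487, 247.487) km/h.
Speed = |(247.487, 247.487)| = 350.000 km/h.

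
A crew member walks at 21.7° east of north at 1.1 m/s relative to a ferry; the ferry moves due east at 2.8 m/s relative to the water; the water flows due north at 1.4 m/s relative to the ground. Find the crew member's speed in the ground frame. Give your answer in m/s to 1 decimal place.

4.0 m/s

In east/north components (m/s): crew member relative to ferry = (0.407, 1.022); ferry relative to water = (2.800, 0.000); water relative to ground = (0.000, 1.400).
Sum = (3.207, 2.422) m/s.
Speed = |(3.207, 2.422)| = 4.019 m/s.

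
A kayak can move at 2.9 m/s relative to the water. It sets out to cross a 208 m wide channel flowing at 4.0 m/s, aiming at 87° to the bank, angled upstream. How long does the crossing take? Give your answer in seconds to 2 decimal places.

The component of the kayak's velocity perpendicular to the bank is 2.9 × sin 87° = 2.896 m/s.
The flow acts along the bank and has no component across it.
Time = 208 / 2.896 = 71.823 s.

71.82 s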